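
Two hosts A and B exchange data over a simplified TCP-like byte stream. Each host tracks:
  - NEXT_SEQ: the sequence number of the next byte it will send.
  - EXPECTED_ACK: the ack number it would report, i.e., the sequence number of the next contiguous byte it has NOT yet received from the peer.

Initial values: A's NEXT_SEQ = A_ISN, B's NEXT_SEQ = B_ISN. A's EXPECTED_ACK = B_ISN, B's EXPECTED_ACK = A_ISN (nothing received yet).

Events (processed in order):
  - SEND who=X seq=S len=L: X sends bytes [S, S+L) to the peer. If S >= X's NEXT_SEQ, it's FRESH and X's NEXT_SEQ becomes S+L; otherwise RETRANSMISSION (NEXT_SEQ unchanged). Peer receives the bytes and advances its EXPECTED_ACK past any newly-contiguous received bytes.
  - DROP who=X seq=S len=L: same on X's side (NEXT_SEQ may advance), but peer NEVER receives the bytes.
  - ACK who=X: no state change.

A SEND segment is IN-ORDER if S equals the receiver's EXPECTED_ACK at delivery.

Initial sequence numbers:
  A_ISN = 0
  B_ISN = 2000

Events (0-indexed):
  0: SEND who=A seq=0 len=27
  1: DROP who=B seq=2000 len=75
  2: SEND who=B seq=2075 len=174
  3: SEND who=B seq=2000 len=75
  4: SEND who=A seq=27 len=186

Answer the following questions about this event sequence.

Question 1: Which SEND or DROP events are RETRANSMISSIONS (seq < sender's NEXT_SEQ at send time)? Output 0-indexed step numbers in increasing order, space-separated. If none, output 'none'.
Answer: 3

Derivation:
Step 0: SEND seq=0 -> fresh
Step 1: DROP seq=2000 -> fresh
Step 2: SEND seq=2075 -> fresh
Step 3: SEND seq=2000 -> retransmit
Step 4: SEND seq=27 -> fresh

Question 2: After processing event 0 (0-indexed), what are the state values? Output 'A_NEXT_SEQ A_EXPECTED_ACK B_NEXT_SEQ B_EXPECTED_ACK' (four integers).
After event 0: A_seq=27 A_ack=2000 B_seq=2000 B_ack=27

27 2000 2000 27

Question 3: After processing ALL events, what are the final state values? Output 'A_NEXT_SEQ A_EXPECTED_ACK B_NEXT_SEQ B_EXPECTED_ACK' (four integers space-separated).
After event 0: A_seq=27 A_ack=2000 B_seq=2000 B_ack=27
After event 1: A_seq=27 A_ack=2000 B_seq=2075 B_ack=27
After event 2: A_seq=27 A_ack=2000 B_seq=2249 B_ack=27
After event 3: A_seq=27 A_ack=2249 B_seq=2249 B_ack=27
After event 4: A_seq=213 A_ack=2249 B_seq=2249 B_ack=213

Answer: 213 2249 2249 213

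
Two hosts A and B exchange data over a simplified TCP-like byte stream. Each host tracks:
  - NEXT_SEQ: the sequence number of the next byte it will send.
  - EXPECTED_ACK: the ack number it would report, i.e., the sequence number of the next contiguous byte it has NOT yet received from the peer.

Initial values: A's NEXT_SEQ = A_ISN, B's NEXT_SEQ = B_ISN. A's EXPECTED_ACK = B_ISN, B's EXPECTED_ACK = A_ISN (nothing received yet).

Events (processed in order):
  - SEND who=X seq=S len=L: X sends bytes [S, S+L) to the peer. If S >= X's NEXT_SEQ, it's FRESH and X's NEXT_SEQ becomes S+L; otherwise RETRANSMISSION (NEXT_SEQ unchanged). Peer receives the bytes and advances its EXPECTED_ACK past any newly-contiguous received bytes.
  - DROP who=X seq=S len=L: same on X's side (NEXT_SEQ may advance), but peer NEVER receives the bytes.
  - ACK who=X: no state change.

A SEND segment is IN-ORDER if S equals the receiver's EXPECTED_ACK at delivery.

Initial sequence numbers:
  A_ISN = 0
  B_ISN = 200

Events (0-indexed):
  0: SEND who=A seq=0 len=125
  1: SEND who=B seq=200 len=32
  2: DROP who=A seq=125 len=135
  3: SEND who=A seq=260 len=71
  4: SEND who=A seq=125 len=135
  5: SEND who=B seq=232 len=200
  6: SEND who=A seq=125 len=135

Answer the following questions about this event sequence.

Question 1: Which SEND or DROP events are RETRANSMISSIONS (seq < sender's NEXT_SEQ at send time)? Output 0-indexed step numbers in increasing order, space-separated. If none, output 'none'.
Step 0: SEND seq=0 -> fresh
Step 1: SEND seq=200 -> fresh
Step 2: DROP seq=125 -> fresh
Step 3: SEND seq=260 -> fresh
Step 4: SEND seq=125 -> retransmit
Step 5: SEND seq=232 -> fresh
Step 6: SEND seq=125 -> retransmit

Answer: 4 6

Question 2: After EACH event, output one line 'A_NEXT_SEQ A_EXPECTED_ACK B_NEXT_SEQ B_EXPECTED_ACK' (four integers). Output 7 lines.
125 200 200 125
125 232 232 125
260 232 232 125
331 232 232 125
331 232 232 331
331 432 432 331
331 432 432 331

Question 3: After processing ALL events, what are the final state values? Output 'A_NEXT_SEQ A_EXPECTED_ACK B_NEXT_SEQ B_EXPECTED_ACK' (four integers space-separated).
After event 0: A_seq=125 A_ack=200 B_seq=200 B_ack=125
After event 1: A_seq=125 A_ack=232 B_seq=232 B_ack=125
After event 2: A_seq=260 A_ack=232 B_seq=232 B_ack=125
After event 3: A_seq=331 A_ack=232 B_seq=232 B_ack=125
After event 4: A_seq=331 A_ack=232 B_seq=232 B_ack=331
After event 5: A_seq=331 A_ack=432 B_seq=432 B_ack=331
After event 6: A_seq=331 A_ack=432 B_seq=432 B_ack=331

Answer: 331 432 432 331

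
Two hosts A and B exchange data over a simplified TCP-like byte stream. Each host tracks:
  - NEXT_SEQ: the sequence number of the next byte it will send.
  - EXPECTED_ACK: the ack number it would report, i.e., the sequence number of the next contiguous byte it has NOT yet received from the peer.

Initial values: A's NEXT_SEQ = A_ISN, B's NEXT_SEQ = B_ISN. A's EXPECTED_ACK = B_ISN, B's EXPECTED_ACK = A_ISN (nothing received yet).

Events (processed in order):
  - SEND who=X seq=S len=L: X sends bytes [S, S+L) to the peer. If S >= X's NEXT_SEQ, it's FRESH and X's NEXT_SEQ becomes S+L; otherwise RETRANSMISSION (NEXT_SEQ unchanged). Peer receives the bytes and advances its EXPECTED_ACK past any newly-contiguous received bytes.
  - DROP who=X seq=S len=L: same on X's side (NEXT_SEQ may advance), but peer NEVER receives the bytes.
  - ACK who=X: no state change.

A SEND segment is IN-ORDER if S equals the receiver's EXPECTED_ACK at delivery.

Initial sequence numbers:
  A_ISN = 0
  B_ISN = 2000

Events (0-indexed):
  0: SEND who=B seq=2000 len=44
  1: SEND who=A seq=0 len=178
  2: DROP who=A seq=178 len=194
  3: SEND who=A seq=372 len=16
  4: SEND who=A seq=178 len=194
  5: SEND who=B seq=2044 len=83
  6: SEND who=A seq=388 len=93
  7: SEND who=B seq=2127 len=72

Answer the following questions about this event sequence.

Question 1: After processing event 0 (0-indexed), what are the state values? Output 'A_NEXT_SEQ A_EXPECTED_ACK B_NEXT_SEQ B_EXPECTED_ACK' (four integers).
After event 0: A_seq=0 A_ack=2044 B_seq=2044 B_ack=0

0 2044 2044 0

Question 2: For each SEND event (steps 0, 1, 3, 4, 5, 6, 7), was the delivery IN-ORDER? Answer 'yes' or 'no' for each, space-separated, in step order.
Step 0: SEND seq=2000 -> in-order
Step 1: SEND seq=0 -> in-order
Step 3: SEND seq=372 -> out-of-order
Step 4: SEND seq=178 -> in-order
Step 5: SEND seq=2044 -> in-order
Step 6: SEND seq=388 -> in-order
Step 7: SEND seq=2127 -> in-order

Answer: yes yes no yes yes yes yes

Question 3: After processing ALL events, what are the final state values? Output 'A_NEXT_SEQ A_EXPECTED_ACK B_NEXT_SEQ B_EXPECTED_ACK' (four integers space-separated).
Answer: 481 2199 2199 481

Derivation:
After event 0: A_seq=0 A_ack=2044 B_seq=2044 B_ack=0
After event 1: A_seq=178 A_ack=2044 B_seq=2044 B_ack=178
After event 2: A_seq=372 A_ack=2044 B_seq=2044 B_ack=178
After event 3: A_seq=388 A_ack=2044 B_seq=2044 B_ack=178
After event 4: A_seq=388 A_ack=2044 B_seq=2044 B_ack=388
After event 5: A_seq=388 A_ack=2127 B_seq=2127 B_ack=388
After event 6: A_seq=481 A_ack=2127 B_seq=2127 B_ack=481
After event 7: A_seq=481 A_ack=2199 B_seq=2199 B_ack=481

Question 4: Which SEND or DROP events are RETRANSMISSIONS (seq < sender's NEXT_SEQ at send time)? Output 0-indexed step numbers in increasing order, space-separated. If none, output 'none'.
Answer: 4

Derivation:
Step 0: SEND seq=2000 -> fresh
Step 1: SEND seq=0 -> fresh
Step 2: DROP seq=178 -> fresh
Step 3: SEND seq=372 -> fresh
Step 4: SEND seq=178 -> retransmit
Step 5: SEND seq=2044 -> fresh
Step 6: SEND seq=388 -> fresh
Step 7: SEND seq=2127 -> fresh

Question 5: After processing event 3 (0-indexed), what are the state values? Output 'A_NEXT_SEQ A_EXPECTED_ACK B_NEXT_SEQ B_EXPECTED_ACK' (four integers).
After event 0: A_seq=0 A_ack=2044 B_seq=2044 B_ack=0
After event 1: A_seq=178 A_ack=2044 B_seq=2044 B_ack=178
After event 2: A_seq=372 A_ack=2044 B_seq=2044 B_ack=178
After event 3: A_seq=388 A_ack=2044 B_seq=2044 B_ack=178

388 2044 2044 178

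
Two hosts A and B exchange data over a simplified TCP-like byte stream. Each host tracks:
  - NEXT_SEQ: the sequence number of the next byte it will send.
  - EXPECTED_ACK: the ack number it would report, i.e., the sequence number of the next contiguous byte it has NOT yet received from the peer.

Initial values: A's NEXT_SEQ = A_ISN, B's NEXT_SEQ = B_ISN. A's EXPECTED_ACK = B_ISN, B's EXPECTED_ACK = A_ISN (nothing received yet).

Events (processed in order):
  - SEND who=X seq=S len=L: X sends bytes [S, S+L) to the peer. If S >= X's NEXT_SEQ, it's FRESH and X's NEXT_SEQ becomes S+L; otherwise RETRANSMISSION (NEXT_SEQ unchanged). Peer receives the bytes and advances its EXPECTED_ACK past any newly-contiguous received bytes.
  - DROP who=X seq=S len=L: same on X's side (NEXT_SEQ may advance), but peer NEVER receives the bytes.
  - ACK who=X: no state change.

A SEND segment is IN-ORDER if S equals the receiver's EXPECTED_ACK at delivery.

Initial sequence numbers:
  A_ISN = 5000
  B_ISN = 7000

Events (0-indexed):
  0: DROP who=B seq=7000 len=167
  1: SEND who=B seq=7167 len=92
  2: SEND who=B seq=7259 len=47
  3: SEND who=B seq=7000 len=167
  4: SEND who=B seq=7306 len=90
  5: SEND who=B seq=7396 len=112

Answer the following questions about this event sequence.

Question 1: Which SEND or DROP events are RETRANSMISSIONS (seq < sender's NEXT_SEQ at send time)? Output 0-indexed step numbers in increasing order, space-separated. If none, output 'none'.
Step 0: DROP seq=7000 -> fresh
Step 1: SEND seq=7167 -> fresh
Step 2: SEND seq=7259 -> fresh
Step 3: SEND seq=7000 -> retransmit
Step 4: SEND seq=7306 -> fresh
Step 5: SEND seq=7396 -> fresh

Answer: 3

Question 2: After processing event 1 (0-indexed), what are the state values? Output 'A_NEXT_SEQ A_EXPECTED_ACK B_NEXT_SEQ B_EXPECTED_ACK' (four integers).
After event 0: A_seq=5000 A_ack=7000 B_seq=7167 B_ack=5000
After event 1: A_seq=5000 A_ack=7000 B_seq=7259 B_ack=5000

5000 7000 7259 5000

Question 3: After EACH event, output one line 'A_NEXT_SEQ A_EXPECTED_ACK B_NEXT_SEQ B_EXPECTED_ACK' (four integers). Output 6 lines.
5000 7000 7167 5000
5000 7000 7259 5000
5000 7000 7306 5000
5000 7306 7306 5000
5000 7396 7396 5000
5000 7508 7508 5000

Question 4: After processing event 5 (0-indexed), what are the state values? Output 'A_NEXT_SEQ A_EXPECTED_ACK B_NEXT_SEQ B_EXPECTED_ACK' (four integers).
After event 0: A_seq=5000 A_ack=7000 B_seq=7167 B_ack=5000
After event 1: A_seq=5000 A_ack=7000 B_seq=7259 B_ack=5000
After event 2: A_seq=5000 A_ack=7000 B_seq=7306 B_ack=5000
After event 3: A_seq=5000 A_ack=7306 B_seq=7306 B_ack=5000
After event 4: A_seq=5000 A_ack=7396 B_seq=7396 B_ack=5000
After event 5: A_seq=5000 A_ack=7508 B_seq=7508 B_ack=5000

5000 7508 7508 5000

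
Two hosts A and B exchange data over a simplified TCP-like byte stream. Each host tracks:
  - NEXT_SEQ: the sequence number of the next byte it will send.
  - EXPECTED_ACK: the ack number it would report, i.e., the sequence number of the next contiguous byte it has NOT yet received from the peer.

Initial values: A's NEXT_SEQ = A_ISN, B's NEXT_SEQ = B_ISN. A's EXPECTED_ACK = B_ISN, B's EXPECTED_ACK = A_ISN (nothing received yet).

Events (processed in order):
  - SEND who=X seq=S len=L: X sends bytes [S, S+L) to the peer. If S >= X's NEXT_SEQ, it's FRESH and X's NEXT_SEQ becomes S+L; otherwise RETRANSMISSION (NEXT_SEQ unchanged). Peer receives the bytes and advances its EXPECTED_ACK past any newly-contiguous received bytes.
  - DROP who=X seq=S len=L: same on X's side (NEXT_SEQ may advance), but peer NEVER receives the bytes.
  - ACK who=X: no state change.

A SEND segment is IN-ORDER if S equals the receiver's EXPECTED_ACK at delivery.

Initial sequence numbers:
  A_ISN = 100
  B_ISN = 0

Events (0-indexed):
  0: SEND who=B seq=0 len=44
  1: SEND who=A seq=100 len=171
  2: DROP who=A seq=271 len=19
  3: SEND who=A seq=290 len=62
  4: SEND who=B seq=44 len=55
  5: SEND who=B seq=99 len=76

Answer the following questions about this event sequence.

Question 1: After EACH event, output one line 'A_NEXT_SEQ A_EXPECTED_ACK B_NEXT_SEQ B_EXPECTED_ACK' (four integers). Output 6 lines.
100 44 44 100
271 44 44 271
290 44 44 271
352 44 44 271
352 99 99 271
352 175 175 271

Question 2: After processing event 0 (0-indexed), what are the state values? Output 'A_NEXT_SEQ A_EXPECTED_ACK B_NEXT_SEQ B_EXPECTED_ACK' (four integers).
After event 0: A_seq=100 A_ack=44 B_seq=44 B_ack=100

100 44 44 100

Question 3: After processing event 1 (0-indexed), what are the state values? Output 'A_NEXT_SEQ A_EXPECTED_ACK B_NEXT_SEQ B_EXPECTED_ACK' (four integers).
After event 0: A_seq=100 A_ack=44 B_seq=44 B_ack=100
After event 1: A_seq=271 A_ack=44 B_seq=44 B_ack=271

271 44 44 271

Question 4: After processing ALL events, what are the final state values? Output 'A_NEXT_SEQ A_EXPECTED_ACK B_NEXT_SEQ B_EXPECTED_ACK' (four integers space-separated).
After event 0: A_seq=100 A_ack=44 B_seq=44 B_ack=100
After event 1: A_seq=271 A_ack=44 B_seq=44 B_ack=271
After event 2: A_seq=290 A_ack=44 B_seq=44 B_ack=271
After event 3: A_seq=352 A_ack=44 B_seq=44 B_ack=271
After event 4: A_seq=352 A_ack=99 B_seq=99 B_ack=271
After event 5: A_seq=352 A_ack=175 B_seq=175 B_ack=271

Answer: 352 175 175 271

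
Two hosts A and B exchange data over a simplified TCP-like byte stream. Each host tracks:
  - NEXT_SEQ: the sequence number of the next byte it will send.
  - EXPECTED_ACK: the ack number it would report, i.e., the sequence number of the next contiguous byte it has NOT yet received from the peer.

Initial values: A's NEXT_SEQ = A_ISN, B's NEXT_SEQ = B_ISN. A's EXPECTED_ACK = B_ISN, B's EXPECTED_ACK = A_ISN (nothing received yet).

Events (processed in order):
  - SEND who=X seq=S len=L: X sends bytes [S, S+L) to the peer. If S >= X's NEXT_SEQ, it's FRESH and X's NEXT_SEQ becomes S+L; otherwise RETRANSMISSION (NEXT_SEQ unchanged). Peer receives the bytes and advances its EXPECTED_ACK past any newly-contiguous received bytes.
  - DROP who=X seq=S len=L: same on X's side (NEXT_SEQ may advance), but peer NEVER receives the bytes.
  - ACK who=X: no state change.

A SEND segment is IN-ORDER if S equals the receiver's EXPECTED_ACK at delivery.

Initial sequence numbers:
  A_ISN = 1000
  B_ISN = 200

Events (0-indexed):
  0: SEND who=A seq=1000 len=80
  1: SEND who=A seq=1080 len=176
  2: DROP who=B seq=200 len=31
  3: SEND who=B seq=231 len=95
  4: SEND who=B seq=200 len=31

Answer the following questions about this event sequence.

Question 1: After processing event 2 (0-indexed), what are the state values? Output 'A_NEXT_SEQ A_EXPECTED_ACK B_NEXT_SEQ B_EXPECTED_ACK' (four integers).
After event 0: A_seq=1080 A_ack=200 B_seq=200 B_ack=1080
After event 1: A_seq=1256 A_ack=200 B_seq=200 B_ack=1256
After event 2: A_seq=1256 A_ack=200 B_seq=231 B_ack=1256

1256 200 231 1256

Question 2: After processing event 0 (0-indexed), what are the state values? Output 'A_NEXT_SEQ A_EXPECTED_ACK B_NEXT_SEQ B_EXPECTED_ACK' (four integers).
After event 0: A_seq=1080 A_ack=200 B_seq=200 B_ack=1080

1080 200 200 1080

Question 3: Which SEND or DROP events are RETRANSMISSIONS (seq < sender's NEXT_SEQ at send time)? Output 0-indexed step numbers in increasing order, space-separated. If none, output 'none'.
Answer: 4

Derivation:
Step 0: SEND seq=1000 -> fresh
Step 1: SEND seq=1080 -> fresh
Step 2: DROP seq=200 -> fresh
Step 3: SEND seq=231 -> fresh
Step 4: SEND seq=200 -> retransmit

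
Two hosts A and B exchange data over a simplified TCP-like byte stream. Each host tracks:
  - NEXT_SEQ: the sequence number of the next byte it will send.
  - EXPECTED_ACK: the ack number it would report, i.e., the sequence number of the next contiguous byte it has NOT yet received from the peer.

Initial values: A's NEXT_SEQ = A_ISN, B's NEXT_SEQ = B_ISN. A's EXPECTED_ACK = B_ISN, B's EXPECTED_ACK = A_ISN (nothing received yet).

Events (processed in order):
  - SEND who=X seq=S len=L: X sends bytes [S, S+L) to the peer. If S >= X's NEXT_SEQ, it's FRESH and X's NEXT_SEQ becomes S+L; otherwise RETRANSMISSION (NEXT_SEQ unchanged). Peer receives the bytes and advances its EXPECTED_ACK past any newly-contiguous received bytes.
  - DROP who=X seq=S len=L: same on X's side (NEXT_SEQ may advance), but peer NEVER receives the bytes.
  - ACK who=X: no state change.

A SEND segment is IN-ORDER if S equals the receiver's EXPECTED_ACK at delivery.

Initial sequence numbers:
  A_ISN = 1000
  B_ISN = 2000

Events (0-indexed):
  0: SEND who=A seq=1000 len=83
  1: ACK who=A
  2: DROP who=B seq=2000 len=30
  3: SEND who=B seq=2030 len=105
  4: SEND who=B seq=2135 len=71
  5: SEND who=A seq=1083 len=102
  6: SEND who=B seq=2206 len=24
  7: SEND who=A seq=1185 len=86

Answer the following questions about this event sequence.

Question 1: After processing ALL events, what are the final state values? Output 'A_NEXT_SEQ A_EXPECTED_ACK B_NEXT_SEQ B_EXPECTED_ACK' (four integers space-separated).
Answer: 1271 2000 2230 1271

Derivation:
After event 0: A_seq=1083 A_ack=2000 B_seq=2000 B_ack=1083
After event 1: A_seq=1083 A_ack=2000 B_seq=2000 B_ack=1083
After event 2: A_seq=1083 A_ack=2000 B_seq=2030 B_ack=1083
After event 3: A_seq=1083 A_ack=2000 B_seq=2135 B_ack=1083
After event 4: A_seq=1083 A_ack=2000 B_seq=2206 B_ack=1083
After event 5: A_seq=1185 A_ack=2000 B_seq=2206 B_ack=1185
After event 6: A_seq=1185 A_ack=2000 B_seq=2230 B_ack=1185
After event 7: A_seq=1271 A_ack=2000 B_seq=2230 B_ack=1271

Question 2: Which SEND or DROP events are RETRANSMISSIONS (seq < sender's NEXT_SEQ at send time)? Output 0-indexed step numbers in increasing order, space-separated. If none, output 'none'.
Step 0: SEND seq=1000 -> fresh
Step 2: DROP seq=2000 -> fresh
Step 3: SEND seq=2030 -> fresh
Step 4: SEND seq=2135 -> fresh
Step 5: SEND seq=1083 -> fresh
Step 6: SEND seq=2206 -> fresh
Step 7: SEND seq=1185 -> fresh

Answer: none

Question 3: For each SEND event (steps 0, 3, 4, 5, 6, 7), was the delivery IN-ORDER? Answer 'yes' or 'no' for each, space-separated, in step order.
Answer: yes no no yes no yes

Derivation:
Step 0: SEND seq=1000 -> in-order
Step 3: SEND seq=2030 -> out-of-order
Step 4: SEND seq=2135 -> out-of-order
Step 5: SEND seq=1083 -> in-order
Step 6: SEND seq=2206 -> out-of-order
Step 7: SEND seq=1185 -> in-order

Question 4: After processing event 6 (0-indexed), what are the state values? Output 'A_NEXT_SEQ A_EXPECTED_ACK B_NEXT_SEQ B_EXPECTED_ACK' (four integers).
After event 0: A_seq=1083 A_ack=2000 B_seq=2000 B_ack=1083
After event 1: A_seq=1083 A_ack=2000 B_seq=2000 B_ack=1083
After event 2: A_seq=1083 A_ack=2000 B_seq=2030 B_ack=1083
After event 3: A_seq=1083 A_ack=2000 B_seq=2135 B_ack=1083
After event 4: A_seq=1083 A_ack=2000 B_seq=2206 B_ack=1083
After event 5: A_seq=1185 A_ack=2000 B_seq=2206 B_ack=1185
After event 6: A_seq=1185 A_ack=2000 B_seq=2230 B_ack=1185

1185 2000 2230 1185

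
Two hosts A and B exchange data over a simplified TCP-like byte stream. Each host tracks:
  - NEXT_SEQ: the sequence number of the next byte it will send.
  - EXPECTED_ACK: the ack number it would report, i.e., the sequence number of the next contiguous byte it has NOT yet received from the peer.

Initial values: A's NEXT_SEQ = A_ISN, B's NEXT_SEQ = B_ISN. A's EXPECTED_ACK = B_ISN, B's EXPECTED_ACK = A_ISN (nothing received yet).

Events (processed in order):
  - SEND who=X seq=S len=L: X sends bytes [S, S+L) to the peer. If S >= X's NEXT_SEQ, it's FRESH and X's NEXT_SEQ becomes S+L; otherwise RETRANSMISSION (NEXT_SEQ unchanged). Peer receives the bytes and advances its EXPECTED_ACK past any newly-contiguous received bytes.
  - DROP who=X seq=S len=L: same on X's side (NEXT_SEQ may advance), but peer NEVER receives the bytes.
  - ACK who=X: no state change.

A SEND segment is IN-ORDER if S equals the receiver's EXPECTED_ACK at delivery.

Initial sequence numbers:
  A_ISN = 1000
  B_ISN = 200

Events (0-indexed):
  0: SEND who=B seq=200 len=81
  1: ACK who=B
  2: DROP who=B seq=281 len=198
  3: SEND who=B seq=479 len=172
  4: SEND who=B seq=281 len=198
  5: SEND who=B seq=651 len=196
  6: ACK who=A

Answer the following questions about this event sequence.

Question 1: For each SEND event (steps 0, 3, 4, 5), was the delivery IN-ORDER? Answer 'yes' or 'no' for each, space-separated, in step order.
Step 0: SEND seq=200 -> in-order
Step 3: SEND seq=479 -> out-of-order
Step 4: SEND seq=281 -> in-order
Step 5: SEND seq=651 -> in-order

Answer: yes no yes yes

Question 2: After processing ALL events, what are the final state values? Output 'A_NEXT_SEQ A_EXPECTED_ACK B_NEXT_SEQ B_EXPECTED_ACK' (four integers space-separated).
After event 0: A_seq=1000 A_ack=281 B_seq=281 B_ack=1000
After event 1: A_seq=1000 A_ack=281 B_seq=281 B_ack=1000
After event 2: A_seq=1000 A_ack=281 B_seq=479 B_ack=1000
After event 3: A_seq=1000 A_ack=281 B_seq=651 B_ack=1000
After event 4: A_seq=1000 A_ack=651 B_seq=651 B_ack=1000
After event 5: A_seq=1000 A_ack=847 B_seq=847 B_ack=1000
After event 6: A_seq=1000 A_ack=847 B_seq=847 B_ack=1000

Answer: 1000 847 847 1000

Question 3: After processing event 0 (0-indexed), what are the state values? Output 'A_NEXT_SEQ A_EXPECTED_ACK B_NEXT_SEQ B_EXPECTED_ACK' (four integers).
After event 0: A_seq=1000 A_ack=281 B_seq=281 B_ack=1000

1000 281 281 1000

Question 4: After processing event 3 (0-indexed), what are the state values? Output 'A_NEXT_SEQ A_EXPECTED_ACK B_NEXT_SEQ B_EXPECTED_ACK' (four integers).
After event 0: A_seq=1000 A_ack=281 B_seq=281 B_ack=1000
After event 1: A_seq=1000 A_ack=281 B_seq=281 B_ack=1000
After event 2: A_seq=1000 A_ack=281 B_seq=479 B_ack=1000
After event 3: A_seq=1000 A_ack=281 B_seq=651 B_ack=1000

1000 281 651 1000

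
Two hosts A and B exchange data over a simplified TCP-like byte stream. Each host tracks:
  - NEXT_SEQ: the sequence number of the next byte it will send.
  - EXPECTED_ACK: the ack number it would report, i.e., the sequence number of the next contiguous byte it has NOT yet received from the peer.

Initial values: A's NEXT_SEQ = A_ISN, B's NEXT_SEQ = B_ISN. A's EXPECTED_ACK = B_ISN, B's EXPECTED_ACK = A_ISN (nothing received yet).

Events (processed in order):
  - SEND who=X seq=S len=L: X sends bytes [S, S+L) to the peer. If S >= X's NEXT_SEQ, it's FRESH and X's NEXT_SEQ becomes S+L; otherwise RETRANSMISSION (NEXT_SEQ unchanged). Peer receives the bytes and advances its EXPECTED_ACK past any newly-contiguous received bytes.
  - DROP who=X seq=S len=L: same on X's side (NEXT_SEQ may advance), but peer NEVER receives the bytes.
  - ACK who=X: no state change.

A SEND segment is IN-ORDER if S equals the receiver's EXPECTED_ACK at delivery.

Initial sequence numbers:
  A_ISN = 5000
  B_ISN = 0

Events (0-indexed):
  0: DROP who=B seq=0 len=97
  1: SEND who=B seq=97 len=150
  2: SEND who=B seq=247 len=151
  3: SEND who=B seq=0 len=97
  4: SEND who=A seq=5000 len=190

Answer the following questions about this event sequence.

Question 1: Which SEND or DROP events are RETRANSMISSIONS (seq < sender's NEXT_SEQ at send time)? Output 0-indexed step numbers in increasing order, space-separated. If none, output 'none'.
Answer: 3

Derivation:
Step 0: DROP seq=0 -> fresh
Step 1: SEND seq=97 -> fresh
Step 2: SEND seq=247 -> fresh
Step 3: SEND seq=0 -> retransmit
Step 4: SEND seq=5000 -> fresh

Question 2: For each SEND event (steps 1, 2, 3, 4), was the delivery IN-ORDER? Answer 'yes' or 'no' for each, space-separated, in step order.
Answer: no no yes yes

Derivation:
Step 1: SEND seq=97 -> out-of-order
Step 2: SEND seq=247 -> out-of-order
Step 3: SEND seq=0 -> in-order
Step 4: SEND seq=5000 -> in-order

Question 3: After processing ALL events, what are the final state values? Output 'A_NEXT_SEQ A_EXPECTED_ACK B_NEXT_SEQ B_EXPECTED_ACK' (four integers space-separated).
After event 0: A_seq=5000 A_ack=0 B_seq=97 B_ack=5000
After event 1: A_seq=5000 A_ack=0 B_seq=247 B_ack=5000
After event 2: A_seq=5000 A_ack=0 B_seq=398 B_ack=5000
After event 3: A_seq=5000 A_ack=398 B_seq=398 B_ack=5000
After event 4: A_seq=5190 A_ack=398 B_seq=398 B_ack=5190

Answer: 5190 398 398 5190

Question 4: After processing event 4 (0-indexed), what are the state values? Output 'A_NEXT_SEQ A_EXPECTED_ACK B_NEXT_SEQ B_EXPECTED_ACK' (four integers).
After event 0: A_seq=5000 A_ack=0 B_seq=97 B_ack=5000
After event 1: A_seq=5000 A_ack=0 B_seq=247 B_ack=5000
After event 2: A_seq=5000 A_ack=0 B_seq=398 B_ack=5000
After event 3: A_seq=5000 A_ack=398 B_seq=398 B_ack=5000
After event 4: A_seq=5190 A_ack=398 B_seq=398 B_ack=5190

5190 398 398 5190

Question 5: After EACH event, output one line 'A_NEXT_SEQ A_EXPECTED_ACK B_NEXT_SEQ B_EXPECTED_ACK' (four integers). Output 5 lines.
5000 0 97 5000
5000 0 247 5000
5000 0 398 5000
5000 398 398 5000
5190 398 398 5190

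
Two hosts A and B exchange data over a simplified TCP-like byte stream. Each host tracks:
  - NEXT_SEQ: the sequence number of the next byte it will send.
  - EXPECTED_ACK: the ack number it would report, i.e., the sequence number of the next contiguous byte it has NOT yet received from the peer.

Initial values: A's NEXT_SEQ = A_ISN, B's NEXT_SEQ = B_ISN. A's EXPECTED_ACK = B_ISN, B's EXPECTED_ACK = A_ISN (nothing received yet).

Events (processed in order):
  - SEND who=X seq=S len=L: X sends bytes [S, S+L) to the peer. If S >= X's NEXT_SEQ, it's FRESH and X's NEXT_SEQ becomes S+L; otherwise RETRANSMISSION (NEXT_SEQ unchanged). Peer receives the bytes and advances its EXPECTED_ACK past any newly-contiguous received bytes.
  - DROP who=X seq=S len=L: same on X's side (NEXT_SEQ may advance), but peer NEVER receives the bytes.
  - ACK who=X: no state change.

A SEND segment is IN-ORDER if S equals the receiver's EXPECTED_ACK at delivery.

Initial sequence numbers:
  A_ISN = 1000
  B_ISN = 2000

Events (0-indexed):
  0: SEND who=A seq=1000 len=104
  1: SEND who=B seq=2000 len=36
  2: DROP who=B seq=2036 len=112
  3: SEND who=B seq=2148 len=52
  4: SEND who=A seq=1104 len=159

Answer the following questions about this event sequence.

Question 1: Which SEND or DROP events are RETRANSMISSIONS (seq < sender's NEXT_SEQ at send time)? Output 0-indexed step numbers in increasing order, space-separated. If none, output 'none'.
Answer: none

Derivation:
Step 0: SEND seq=1000 -> fresh
Step 1: SEND seq=2000 -> fresh
Step 2: DROP seq=2036 -> fresh
Step 3: SEND seq=2148 -> fresh
Step 4: SEND seq=1104 -> fresh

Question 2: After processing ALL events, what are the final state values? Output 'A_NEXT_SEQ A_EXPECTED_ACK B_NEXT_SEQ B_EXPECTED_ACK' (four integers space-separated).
After event 0: A_seq=1104 A_ack=2000 B_seq=2000 B_ack=1104
After event 1: A_seq=1104 A_ack=2036 B_seq=2036 B_ack=1104
After event 2: A_seq=1104 A_ack=2036 B_seq=2148 B_ack=1104
After event 3: A_seq=1104 A_ack=2036 B_seq=2200 B_ack=1104
After event 4: A_seq=1263 A_ack=2036 B_seq=2200 B_ack=1263

Answer: 1263 2036 2200 1263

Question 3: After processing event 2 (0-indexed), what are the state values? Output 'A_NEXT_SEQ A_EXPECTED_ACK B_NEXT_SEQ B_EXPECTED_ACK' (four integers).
After event 0: A_seq=1104 A_ack=2000 B_seq=2000 B_ack=1104
After event 1: A_seq=1104 A_ack=2036 B_seq=2036 B_ack=1104
After event 2: A_seq=1104 A_ack=2036 B_seq=2148 B_ack=1104

1104 2036 2148 1104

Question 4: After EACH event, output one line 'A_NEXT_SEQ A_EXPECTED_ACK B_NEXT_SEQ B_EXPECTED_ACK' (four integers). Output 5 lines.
1104 2000 2000 1104
1104 2036 2036 1104
1104 2036 2148 1104
1104 2036 2200 1104
1263 2036 2200 1263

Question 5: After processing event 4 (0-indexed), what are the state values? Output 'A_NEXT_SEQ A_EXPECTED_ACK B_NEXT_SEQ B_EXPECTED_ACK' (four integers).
After event 0: A_seq=1104 A_ack=2000 B_seq=2000 B_ack=1104
After event 1: A_seq=1104 A_ack=2036 B_seq=2036 B_ack=1104
After event 2: A_seq=1104 A_ack=2036 B_seq=2148 B_ack=1104
After event 3: A_seq=1104 A_ack=2036 B_seq=2200 B_ack=1104
After event 4: A_seq=1263 A_ack=2036 B_seq=2200 B_ack=1263

1263 2036 2200 1263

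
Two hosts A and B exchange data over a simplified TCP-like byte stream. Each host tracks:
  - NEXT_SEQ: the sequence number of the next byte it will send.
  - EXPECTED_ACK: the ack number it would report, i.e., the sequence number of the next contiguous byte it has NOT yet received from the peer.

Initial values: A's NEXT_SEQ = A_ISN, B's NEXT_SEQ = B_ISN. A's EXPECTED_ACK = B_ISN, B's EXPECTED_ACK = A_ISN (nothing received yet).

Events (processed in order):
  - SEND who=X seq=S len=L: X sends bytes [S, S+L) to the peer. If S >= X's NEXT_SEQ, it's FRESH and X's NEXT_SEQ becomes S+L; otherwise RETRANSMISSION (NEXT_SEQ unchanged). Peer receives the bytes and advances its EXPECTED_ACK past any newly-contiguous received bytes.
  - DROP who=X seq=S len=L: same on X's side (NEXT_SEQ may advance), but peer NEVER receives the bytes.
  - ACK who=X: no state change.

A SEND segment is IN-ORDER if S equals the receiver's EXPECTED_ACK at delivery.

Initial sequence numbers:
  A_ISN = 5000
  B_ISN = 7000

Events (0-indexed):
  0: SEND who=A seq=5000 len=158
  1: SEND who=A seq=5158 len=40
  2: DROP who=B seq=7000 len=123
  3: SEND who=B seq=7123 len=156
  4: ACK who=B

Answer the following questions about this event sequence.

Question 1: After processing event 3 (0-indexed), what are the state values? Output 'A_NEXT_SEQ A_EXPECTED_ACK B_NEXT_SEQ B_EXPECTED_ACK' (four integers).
After event 0: A_seq=5158 A_ack=7000 B_seq=7000 B_ack=5158
After event 1: A_seq=5198 A_ack=7000 B_seq=7000 B_ack=5198
After event 2: A_seq=5198 A_ack=7000 B_seq=7123 B_ack=5198
After event 3: A_seq=5198 A_ack=7000 B_seq=7279 B_ack=5198

5198 7000 7279 5198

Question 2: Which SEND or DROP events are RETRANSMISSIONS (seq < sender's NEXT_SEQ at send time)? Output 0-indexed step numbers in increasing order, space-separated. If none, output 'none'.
Answer: none

Derivation:
Step 0: SEND seq=5000 -> fresh
Step 1: SEND seq=5158 -> fresh
Step 2: DROP seq=7000 -> fresh
Step 3: SEND seq=7123 -> fresh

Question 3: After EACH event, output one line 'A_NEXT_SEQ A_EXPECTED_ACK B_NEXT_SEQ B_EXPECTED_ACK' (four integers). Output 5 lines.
5158 7000 7000 5158
5198 7000 7000 5198
5198 7000 7123 5198
5198 7000 7279 5198
5198 7000 7279 5198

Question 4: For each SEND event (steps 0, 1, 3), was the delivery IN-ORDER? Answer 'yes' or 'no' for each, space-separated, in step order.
Answer: yes yes no

Derivation:
Step 0: SEND seq=5000 -> in-order
Step 1: SEND seq=5158 -> in-order
Step 3: SEND seq=7123 -> out-of-order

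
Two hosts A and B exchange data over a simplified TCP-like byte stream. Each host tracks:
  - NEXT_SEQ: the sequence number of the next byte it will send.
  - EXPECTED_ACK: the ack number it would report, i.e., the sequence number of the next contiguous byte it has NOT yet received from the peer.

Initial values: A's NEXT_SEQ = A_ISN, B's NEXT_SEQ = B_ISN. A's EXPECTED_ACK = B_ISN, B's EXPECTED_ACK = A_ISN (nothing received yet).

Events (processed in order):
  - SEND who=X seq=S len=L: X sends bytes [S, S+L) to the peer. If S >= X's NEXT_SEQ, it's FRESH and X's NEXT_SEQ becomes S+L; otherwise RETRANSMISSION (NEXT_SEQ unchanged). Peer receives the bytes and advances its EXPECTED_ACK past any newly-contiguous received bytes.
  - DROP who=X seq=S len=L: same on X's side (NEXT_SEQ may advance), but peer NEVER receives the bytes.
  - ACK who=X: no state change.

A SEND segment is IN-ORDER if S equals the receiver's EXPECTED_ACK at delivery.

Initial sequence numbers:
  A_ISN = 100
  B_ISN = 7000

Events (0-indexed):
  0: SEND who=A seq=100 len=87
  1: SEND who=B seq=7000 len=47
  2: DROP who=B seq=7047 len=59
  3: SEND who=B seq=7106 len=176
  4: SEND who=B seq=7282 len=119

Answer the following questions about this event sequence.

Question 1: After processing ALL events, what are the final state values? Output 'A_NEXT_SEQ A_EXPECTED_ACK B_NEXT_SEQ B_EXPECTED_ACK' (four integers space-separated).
Answer: 187 7047 7401 187

Derivation:
After event 0: A_seq=187 A_ack=7000 B_seq=7000 B_ack=187
After event 1: A_seq=187 A_ack=7047 B_seq=7047 B_ack=187
After event 2: A_seq=187 A_ack=7047 B_seq=7106 B_ack=187
After event 3: A_seq=187 A_ack=7047 B_seq=7282 B_ack=187
After event 4: A_seq=187 A_ack=7047 B_seq=7401 B_ack=187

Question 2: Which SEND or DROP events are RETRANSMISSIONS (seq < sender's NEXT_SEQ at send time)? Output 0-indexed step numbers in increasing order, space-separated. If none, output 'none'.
Step 0: SEND seq=100 -> fresh
Step 1: SEND seq=7000 -> fresh
Step 2: DROP seq=7047 -> fresh
Step 3: SEND seq=7106 -> fresh
Step 4: SEND seq=7282 -> fresh

Answer: none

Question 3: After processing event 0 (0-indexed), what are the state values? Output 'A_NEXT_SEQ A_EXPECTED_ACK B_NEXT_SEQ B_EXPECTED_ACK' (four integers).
After event 0: A_seq=187 A_ack=7000 B_seq=7000 B_ack=187

187 7000 7000 187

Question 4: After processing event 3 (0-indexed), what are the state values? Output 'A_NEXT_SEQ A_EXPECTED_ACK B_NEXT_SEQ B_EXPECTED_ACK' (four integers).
After event 0: A_seq=187 A_ack=7000 B_seq=7000 B_ack=187
After event 1: A_seq=187 A_ack=7047 B_seq=7047 B_ack=187
After event 2: A_seq=187 A_ack=7047 B_seq=7106 B_ack=187
After event 3: A_seq=187 A_ack=7047 B_seq=7282 B_ack=187

187 7047 7282 187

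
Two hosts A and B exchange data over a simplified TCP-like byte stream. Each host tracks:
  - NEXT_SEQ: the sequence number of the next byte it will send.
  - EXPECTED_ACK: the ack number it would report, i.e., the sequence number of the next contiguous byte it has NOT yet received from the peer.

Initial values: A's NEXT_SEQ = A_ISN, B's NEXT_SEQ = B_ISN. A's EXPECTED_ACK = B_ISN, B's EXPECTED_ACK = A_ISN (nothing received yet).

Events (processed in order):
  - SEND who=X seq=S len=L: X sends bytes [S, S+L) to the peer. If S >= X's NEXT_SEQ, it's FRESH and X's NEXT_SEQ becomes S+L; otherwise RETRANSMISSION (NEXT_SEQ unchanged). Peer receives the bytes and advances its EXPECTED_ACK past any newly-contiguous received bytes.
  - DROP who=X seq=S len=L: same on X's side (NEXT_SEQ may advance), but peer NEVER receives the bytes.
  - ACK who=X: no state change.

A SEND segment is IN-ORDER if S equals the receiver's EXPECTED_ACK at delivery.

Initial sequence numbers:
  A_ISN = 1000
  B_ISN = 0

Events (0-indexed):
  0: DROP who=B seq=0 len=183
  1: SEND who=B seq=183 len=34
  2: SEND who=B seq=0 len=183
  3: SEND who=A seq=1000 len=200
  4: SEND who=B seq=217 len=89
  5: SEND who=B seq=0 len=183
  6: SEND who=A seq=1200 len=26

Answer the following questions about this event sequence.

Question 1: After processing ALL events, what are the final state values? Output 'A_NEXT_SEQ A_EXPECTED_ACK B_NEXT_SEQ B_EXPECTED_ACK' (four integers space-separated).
After event 0: A_seq=1000 A_ack=0 B_seq=183 B_ack=1000
After event 1: A_seq=1000 A_ack=0 B_seq=217 B_ack=1000
After event 2: A_seq=1000 A_ack=217 B_seq=217 B_ack=1000
After event 3: A_seq=1200 A_ack=217 B_seq=217 B_ack=1200
After event 4: A_seq=1200 A_ack=306 B_seq=306 B_ack=1200
After event 5: A_seq=1200 A_ack=306 B_seq=306 B_ack=1200
After event 6: A_seq=1226 A_ack=306 B_seq=306 B_ack=1226

Answer: 1226 306 306 1226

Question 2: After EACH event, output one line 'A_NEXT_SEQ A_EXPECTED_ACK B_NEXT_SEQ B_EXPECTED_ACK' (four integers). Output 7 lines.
1000 0 183 1000
1000 0 217 1000
1000 217 217 1000
1200 217 217 1200
1200 306 306 1200
1200 306 306 1200
1226 306 306 1226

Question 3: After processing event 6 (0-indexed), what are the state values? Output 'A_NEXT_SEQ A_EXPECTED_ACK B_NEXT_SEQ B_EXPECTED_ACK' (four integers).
After event 0: A_seq=1000 A_ack=0 B_seq=183 B_ack=1000
After event 1: A_seq=1000 A_ack=0 B_seq=217 B_ack=1000
After event 2: A_seq=1000 A_ack=217 B_seq=217 B_ack=1000
After event 3: A_seq=1200 A_ack=217 B_seq=217 B_ack=1200
After event 4: A_seq=1200 A_ack=306 B_seq=306 B_ack=1200
After event 5: A_seq=1200 A_ack=306 B_seq=306 B_ack=1200
After event 6: A_seq=1226 A_ack=306 B_seq=306 B_ack=1226

1226 306 306 1226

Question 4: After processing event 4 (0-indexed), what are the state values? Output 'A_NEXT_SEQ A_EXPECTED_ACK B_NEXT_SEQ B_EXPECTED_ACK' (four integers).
After event 0: A_seq=1000 A_ack=0 B_seq=183 B_ack=1000
After event 1: A_seq=1000 A_ack=0 B_seq=217 B_ack=1000
After event 2: A_seq=1000 A_ack=217 B_seq=217 B_ack=1000
After event 3: A_seq=1200 A_ack=217 B_seq=217 B_ack=1200
After event 4: A_seq=1200 A_ack=306 B_seq=306 B_ack=1200

1200 306 306 1200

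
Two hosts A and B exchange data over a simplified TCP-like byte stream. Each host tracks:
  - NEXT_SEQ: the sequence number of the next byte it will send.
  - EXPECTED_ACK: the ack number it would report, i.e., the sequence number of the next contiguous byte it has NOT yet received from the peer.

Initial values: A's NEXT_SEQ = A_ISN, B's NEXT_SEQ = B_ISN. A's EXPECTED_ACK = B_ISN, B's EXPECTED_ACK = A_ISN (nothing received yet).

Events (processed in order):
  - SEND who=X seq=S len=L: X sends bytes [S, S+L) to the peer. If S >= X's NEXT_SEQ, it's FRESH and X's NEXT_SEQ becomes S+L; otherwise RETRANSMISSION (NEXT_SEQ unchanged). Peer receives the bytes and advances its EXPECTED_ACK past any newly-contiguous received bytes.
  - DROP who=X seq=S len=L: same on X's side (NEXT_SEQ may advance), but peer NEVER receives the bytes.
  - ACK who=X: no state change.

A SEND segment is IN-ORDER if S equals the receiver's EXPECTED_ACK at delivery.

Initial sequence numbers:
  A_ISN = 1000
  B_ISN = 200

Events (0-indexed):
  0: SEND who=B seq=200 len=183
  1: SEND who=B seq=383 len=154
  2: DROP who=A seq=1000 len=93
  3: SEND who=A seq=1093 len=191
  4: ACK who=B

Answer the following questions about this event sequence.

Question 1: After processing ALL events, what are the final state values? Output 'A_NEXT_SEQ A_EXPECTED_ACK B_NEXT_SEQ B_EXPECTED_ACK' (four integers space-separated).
After event 0: A_seq=1000 A_ack=383 B_seq=383 B_ack=1000
After event 1: A_seq=1000 A_ack=537 B_seq=537 B_ack=1000
After event 2: A_seq=1093 A_ack=537 B_seq=537 B_ack=1000
After event 3: A_seq=1284 A_ack=537 B_seq=537 B_ack=1000
After event 4: A_seq=1284 A_ack=537 B_seq=537 B_ack=1000

Answer: 1284 537 537 1000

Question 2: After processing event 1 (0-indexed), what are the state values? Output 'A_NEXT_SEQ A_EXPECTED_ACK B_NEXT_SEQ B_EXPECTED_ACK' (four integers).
After event 0: A_seq=1000 A_ack=383 B_seq=383 B_ack=1000
After event 1: A_seq=1000 A_ack=537 B_seq=537 B_ack=1000

1000 537 537 1000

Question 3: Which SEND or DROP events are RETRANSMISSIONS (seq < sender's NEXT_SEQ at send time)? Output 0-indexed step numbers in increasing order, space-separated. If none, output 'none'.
Answer: none

Derivation:
Step 0: SEND seq=200 -> fresh
Step 1: SEND seq=383 -> fresh
Step 2: DROP seq=1000 -> fresh
Step 3: SEND seq=1093 -> fresh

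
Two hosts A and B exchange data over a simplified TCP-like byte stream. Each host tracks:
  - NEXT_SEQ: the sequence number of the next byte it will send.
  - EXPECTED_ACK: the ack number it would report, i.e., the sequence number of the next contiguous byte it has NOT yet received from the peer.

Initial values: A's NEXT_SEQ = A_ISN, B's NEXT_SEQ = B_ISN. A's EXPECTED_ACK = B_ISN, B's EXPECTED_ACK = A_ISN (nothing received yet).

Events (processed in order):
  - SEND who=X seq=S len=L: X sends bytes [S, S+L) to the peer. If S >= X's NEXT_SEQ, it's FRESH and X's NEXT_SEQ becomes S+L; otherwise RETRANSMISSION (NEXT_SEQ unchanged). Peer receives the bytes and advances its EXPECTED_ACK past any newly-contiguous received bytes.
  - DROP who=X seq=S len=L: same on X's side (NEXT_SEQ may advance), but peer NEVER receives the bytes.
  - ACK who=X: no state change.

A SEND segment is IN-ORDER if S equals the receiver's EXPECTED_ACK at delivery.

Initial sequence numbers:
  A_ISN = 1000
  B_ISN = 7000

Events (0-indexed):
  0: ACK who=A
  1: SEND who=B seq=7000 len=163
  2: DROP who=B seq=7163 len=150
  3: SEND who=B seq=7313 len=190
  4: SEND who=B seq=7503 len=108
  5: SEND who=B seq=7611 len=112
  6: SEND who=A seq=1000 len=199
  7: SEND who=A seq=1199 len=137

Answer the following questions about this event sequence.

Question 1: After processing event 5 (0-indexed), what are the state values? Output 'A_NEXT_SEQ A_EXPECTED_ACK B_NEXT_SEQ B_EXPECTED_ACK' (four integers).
After event 0: A_seq=1000 A_ack=7000 B_seq=7000 B_ack=1000
After event 1: A_seq=1000 A_ack=7163 B_seq=7163 B_ack=1000
After event 2: A_seq=1000 A_ack=7163 B_seq=7313 B_ack=1000
After event 3: A_seq=1000 A_ack=7163 B_seq=7503 B_ack=1000
After event 4: A_seq=1000 A_ack=7163 B_seq=7611 B_ack=1000
After event 5: A_seq=1000 A_ack=7163 B_seq=7723 B_ack=1000

1000 7163 7723 1000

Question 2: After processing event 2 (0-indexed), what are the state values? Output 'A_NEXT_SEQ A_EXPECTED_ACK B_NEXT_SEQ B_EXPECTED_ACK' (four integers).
After event 0: A_seq=1000 A_ack=7000 B_seq=7000 B_ack=1000
After event 1: A_seq=1000 A_ack=7163 B_seq=7163 B_ack=1000
After event 2: A_seq=1000 A_ack=7163 B_seq=7313 B_ack=1000

1000 7163 7313 1000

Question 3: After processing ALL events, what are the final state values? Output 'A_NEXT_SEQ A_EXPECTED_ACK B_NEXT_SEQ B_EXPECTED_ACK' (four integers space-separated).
Answer: 1336 7163 7723 1336

Derivation:
After event 0: A_seq=1000 A_ack=7000 B_seq=7000 B_ack=1000
After event 1: A_seq=1000 A_ack=7163 B_seq=7163 B_ack=1000
After event 2: A_seq=1000 A_ack=7163 B_seq=7313 B_ack=1000
After event 3: A_seq=1000 A_ack=7163 B_seq=7503 B_ack=1000
After event 4: A_seq=1000 A_ack=7163 B_seq=7611 B_ack=1000
After event 5: A_seq=1000 A_ack=7163 B_seq=7723 B_ack=1000
After event 6: A_seq=1199 A_ack=7163 B_seq=7723 B_ack=1199
After event 7: A_seq=1336 A_ack=7163 B_seq=7723 B_ack=1336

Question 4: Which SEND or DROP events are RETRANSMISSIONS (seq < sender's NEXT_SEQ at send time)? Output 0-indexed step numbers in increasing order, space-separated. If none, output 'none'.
Answer: none

Derivation:
Step 1: SEND seq=7000 -> fresh
Step 2: DROP seq=7163 -> fresh
Step 3: SEND seq=7313 -> fresh
Step 4: SEND seq=7503 -> fresh
Step 5: SEND seq=7611 -> fresh
Step 6: SEND seq=1000 -> fresh
Step 7: SEND seq=1199 -> fresh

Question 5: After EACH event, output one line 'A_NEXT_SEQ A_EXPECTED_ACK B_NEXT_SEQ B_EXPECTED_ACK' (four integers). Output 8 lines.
1000 7000 7000 1000
1000 7163 7163 1000
1000 7163 7313 1000
1000 7163 7503 1000
1000 7163 7611 1000
1000 7163 7723 1000
1199 7163 7723 1199
1336 7163 7723 1336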